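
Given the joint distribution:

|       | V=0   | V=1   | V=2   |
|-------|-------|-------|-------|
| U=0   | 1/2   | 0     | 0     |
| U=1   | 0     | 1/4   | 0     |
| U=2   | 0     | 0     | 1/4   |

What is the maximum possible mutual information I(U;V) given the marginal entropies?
The upper bound on mutual information is I(U;V) ≤ min(H(U), H(V)).

Marginal P(U) (row sums):
  P(U=0) = 1/2 + 0 + 0 = 1/2
  P(U=1) = 0 + 1/4 + 0 = 1/4
  P(U=2) = 0 + 0 + 1/4 = 1/4
Marginal P(V) (column sums):
  P(V=0) = 1/2 + 0 + 0 = 1/2
  P(V=1) = 0 + 1/4 + 0 = 1/4
  P(V=2) = 0 + 0 + 1/4 = 1/4

H(U) = -[(1/2)·log₂(1/2) + (1/4)·log₂(1/4) + (1/4)·log₂(1/4)]
  = 0.5000 + 0.5000 + 0.5000
  = 1.5000 bits
H(V) = -[(1/2)·log₂(1/2) + (1/4)·log₂(1/4) + (1/4)·log₂(1/4)]
  = 0.5000 + 0.5000 + 0.5000
  = 1.5000 bits

Maximum possible I(U;V) = min(1.5000, 1.5000) = 1.5000 bits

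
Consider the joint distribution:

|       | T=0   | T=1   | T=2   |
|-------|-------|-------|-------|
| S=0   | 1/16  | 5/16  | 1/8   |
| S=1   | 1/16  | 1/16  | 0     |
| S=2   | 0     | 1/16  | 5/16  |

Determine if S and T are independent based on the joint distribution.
Marginal P(S) (row sums):
  P(S=0) = 1/16 + 5/16 + 1/8 = 1/2
  P(S=1) = 1/16 + 1/16 + 0 = 1/8
  P(S=2) = 0 + 1/16 + 5/16 = 3/8
Marginal P(T) (column sums):
  P(T=0) = 1/16 + 1/16 + 0 = 1/8
  P(T=1) = 5/16 + 1/16 + 1/16 = 7/16
  P(T=2) = 1/8 + 0 + 5/16 = 7/16

S and T are independent iff P(S=i,T=j) = P(S=i)·P(T=j) for every cell.
  P(S=0)·P(T=1) = 1/2 × 7/16 = 7/32, but P(S=0,T=1) = 5/16 ✗

No, S and T are not independent. Quantitatively, I(S;T) > 0:

H(S) = -[(1/2)·log₂(1/2) + (1/8)·log₂(1/8) + (3/8)·log₂(3/8)]
  = 0.5000 + 0.3750 + 0.5306
  = 1.4056 bits
H(T) = -[(1/8)·log₂(1/8) + (7/16)·log₂(7/16) + (7/16)·log₂(7/16)]
  = 0.3750 + 0.5218 + 0.5218
  = 1.4186 bits
H(S,T) = -[(1/16)·log₂(1/16) + (5/16)·log₂(5/16) + (1/8)·log₂(1/8) + (1/16)·log₂(1/16) + (1/16)·log₂(1/16) + (1/16)·log₂(1/16) + (5/16)·log₂(5/16)]
  = 0.2500 + 0.5244 + 0.3750 + 0.2500 + 0.2500 + 0.2500 + 0.5244
  = 2.4238 bits
I(S;T) = H(S) + H(T) - H(S,T) = 1.4056 + 1.4186 - 2.4238 = 0.4004 bits > 0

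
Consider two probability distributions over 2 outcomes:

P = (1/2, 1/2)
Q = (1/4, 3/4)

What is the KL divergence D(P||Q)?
D(P||Q) = Σ P(i) log₂(P(i)/Q(i))
  i=0: (1/2) × log₂((1/2)/(1/4)) = (1/2) × log₂(2) = 0.5000
  i=1: (1/2) × log₂((1/2)/(3/4)) = (1/2) × log₂(2/3) = -0.2925
D(P||Q) = 0.5000 - 0.2925
  = 0.2075 bits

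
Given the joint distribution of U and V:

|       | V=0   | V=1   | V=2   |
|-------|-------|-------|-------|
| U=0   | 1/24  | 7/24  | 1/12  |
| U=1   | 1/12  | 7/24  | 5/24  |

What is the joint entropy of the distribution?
H(U,V) = -Σ P(U,V) log₂ P(U,V), summed over the non-zero cells:
H(U,V) = -[(1/24)·log₂(1/24) + (7/24)·log₂(7/24) + (1/12)·log₂(1/12) + (1/12)·log₂(1/12) + (7/24)·log₂(7/24) + (5/24)·log₂(5/24)]
  = 0.1910 + 0.5185 + 0.2987 + 0.2987 + 0.5185 + 0.4715
  = 2.2969 bits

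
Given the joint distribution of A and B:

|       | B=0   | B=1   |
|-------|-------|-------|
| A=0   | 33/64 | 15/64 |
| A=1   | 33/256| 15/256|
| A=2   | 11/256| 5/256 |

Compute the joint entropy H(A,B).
H(A,B) = -Σ P(A,B) log₂ P(A,B), summed over the non-zero cells:
H(A,B) = -[(33/64)·log₂(33/64) + (15/64)·log₂(15/64) + (33/256)·log₂(33/256) + (15/256)·log₂(15/256) + (11/256)·log₂(11/256) + (5/256)·log₂(5/256)]
  = 0.4927 + 0.4906 + 0.3810 + 0.2398 + 0.1951 + 0.1109
  = 1.9101 bits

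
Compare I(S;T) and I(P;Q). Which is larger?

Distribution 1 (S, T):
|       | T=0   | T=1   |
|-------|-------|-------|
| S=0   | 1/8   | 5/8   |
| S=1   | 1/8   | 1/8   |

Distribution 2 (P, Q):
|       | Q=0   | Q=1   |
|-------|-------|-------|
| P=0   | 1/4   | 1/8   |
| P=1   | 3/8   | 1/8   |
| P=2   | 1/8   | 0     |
Distribution 1 (S, T):
Marginal P(S) (row sums):
  P(S=0) = 1/8 + 5/8 = 3/4
  P(S=1) = 1/8 + 1/8 = 1/4
Marginal P(T) (column sums):
  P(T=0) = 1/8 + 1/8 = 1/4
  P(T=1) = 5/8 + 1/8 = 3/4

H(S) = -[(3/4)·log₂(3/4) + (1/4)·log₂(1/4)]
  = 0.3113 + 0.5000
  = 0.8113 bits
H(T) = -[(1/4)·log₂(1/4) + (3/4)·log₂(3/4)]
  = 0.5000 + 0.3113
  = 0.8113 bits
H(S,T) = -[(1/8)·log₂(1/8) + (5/8)·log₂(5/8) + (1/8)·log₂(1/8) + (1/8)·log₂(1/8)]
  = 0.3750 + 0.4238 + 0.3750 + 0.3750
  = 1.5488 bits

I(S;T) = H(S) + H(T) - H(S,T)
  = 0.8113 + 0.8113 - 1.5488
  = 0.0738 bits

Distribution 2 (P, Q):
Marginal P(P) (row sums):
  P(P=0) = 1/4 + 1/8 = 3/8
  P(P=1) = 3/8 + 1/8 = 1/2
  P(P=2) = 1/8 + 0 = 1/8
Marginal P(Q) (column sums):
  P(Q=0) = 1/4 + 3/8 + 1/8 = 3/4
  P(Q=1) = 1/8 + 1/8 + 0 = 1/4

H(P) = -[(3/8)·log₂(3/8) + (1/2)·log₂(1/2) + (1/8)·log₂(1/8)]
  = 0.5306 + 0.5000 + 0.3750
  = 1.4056 bits
H(Q) = -[(3/4)·log₂(3/4) + (1/4)·log₂(1/4)]
  = 0.3113 + 0.5000
  = 0.8113 bits
H(P,Q) = -[(1/4)·log₂(1/4) + (1/8)·log₂(1/8) + (3/8)·log₂(3/8) + (1/8)·log₂(1/8) + (1/8)·log₂(1/8)]
  = 0.5000 + 0.3750 + 0.5306 + 0.3750 + 0.3750
  = 2.1556 bits

I(P;Q) = H(P) + H(Q) - H(P,Q)
  = 1.4056 + 0.8113 - 2.1556
  = 0.0613 bits

I(S;T) = 0.0738 bits > I(P;Q) = 0.0613 bits, so (S, T) has the higher mutual information (stronger dependence).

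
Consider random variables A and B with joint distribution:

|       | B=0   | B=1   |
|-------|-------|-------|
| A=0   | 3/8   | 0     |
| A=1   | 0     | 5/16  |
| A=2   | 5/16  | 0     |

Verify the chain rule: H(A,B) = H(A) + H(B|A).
Left side:
H(A,B) = -[(3/8)·log₂(3/8) + (5/16)·log₂(5/16) + (5/16)·log₂(5/16)]
  = 0.5306 + 0.5244 + 0.5244
  = 1.5794 bits

Right side:
Marginal P(A) (row sums):
  P(A=0) = 3/8 + 0 = 3/8
  P(A=1) = 0 + 5/16 = 5/16
  P(A=2) = 5/16 + 0 = 5/16
H(A) = -[(3/8)·log₂(3/8) + (5/16)·log₂(5/16) + (5/16)·log₂(5/16)]
  = 0.5306 + 0.5244 + 0.5244
  = 1.5794 bits
H(B|A) = -Σ P(A,B)·log₂ P(B|A), where P(B|A) = P(A,B) / P(A)
  (cells with P(A,B) = 0 contribute 0)
  (A=0,B=0): P(B|A) = (3/8)/(3/8) = 1;  -(3/8)·log₂(1) = 0.0000
  (A=1,B=1): P(B|A) = (5/16)/(5/16) = 1;  -(5/16)·log₂(1) = 0.0000
  (A=2,B=0): P(B|A) = (5/16)/(5/16) = 1;  -(5/16)·log₂(1) = 0.0000
H(B|A) = 0.0000 + 0.0000 + 0.0000
  = 0.0000 bits
H(A) + H(B|A) = 1.5794 + 0.0000 = 1.5794 bits

Both sides equal 1.5794 bits, so the chain rule holds ✓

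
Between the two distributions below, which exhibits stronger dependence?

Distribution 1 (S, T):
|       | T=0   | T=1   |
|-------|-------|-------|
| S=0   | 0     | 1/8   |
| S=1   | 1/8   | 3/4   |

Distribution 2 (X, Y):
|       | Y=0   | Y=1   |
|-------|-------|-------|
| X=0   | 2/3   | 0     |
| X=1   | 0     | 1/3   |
Distribution 1 (S, T):
Marginal P(S) (row sums):
  P(S=0) = 0 + 1/8 = 1/8
  P(S=1) = 1/8 + 3/4 = 7/8
Marginal P(T) (column sums):
  P(T=0) = 0 + 1/8 = 1/8
  P(T=1) = 1/8 + 3/4 = 7/8

H(S) = -[(1/8)·log₂(1/8) + (7/8)·log₂(7/8)]
  = 0.3750 + 0.1686
  = 0.5436 bits
H(T) = -[(1/8)·log₂(1/8) + (7/8)·log₂(7/8)]
  = 0.3750 + 0.1686
  = 0.5436 bits
H(S,T) = -[(1/8)·log₂(1/8) + (1/8)·log₂(1/8) + (3/4)·log₂(3/4)]
  = 0.3750 + 0.3750 + 0.3113
  = 1.0613 bits

I(S;T) = H(S) + H(T) - H(S,T)
  = 0.5436 + 0.5436 - 1.0613
  = 0.0259 bits

Distribution 2 (X, Y):
Marginal P(X) (row sums):
  P(X=0) = 2/3 + 0 = 2/3
  P(X=1) = 0 + 1/3 = 1/3
Marginal P(Y) (column sums):
  P(Y=0) = 2/3 + 0 = 2/3
  P(Y=1) = 0 + 1/3 = 1/3

H(X) = -[(2/3)·log₂(2/3) + (1/3)·log₂(1/3)]
  = 0.3900 + 0.5283
  = 0.9183 bits
H(Y) = -[(2/3)·log₂(2/3) + (1/3)·log₂(1/3)]
  = 0.3900 + 0.5283
  = 0.9183 bits
H(X,Y) = -[(2/3)·log₂(2/3) + (1/3)·log₂(1/3)]
  = 0.3900 + 0.5283
  = 0.9183 bits

I(X;Y) = H(X) + H(Y) - H(X,Y)
  = 0.9183 + 0.9183 - 0.9183
  = 0.9183 bits

I(X;Y) = 0.9183 bits > I(S;T) = 0.0259 bits, so (X, Y) has the higher mutual information (stronger dependence).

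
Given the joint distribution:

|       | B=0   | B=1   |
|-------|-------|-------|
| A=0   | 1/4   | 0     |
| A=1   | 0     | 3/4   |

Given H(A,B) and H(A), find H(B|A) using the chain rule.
From the chain rule: H(A,B) = H(A) + H(B|A)
Therefore: H(B|A) = H(A,B) - H(A)

H(A,B) = -[(1/4)·log₂(1/4) + (3/4)·log₂(3/4)]
  = 0.5000 + 0.3113
  = 0.8113 bits
Marginal P(A) (row sums):
  P(A=0) = 1/4 + 0 = 1/4
  P(A=1) = 0 + 3/4 = 3/4
H(A) = -[(1/4)·log₂(1/4) + (3/4)·log₂(3/4)]
  = 0.5000 + 0.3113
  = 0.8113 bits

H(B|A) = 0.8113 - 0.8113 = 0.0000 bits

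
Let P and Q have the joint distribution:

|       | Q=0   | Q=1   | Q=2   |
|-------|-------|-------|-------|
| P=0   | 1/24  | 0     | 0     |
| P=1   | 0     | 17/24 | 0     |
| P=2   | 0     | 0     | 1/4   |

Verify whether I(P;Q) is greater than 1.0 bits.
Marginal P(P) (row sums):
  P(P=0) = 1/24 + 0 + 0 = 1/24
  P(P=1) = 0 + 17/24 + 0 = 17/24
  P(P=2) = 0 + 0 + 1/4 = 1/4
Marginal P(Q) (column sums):
  P(Q=0) = 1/24 + 0 + 0 = 1/24
  P(Q=1) = 0 + 17/24 + 0 = 17/24
  P(Q=2) = 0 + 0 + 1/4 = 1/4

H(P) = -[(1/24)·log₂(1/24) + (17/24)·log₂(17/24) + (1/4)·log₂(1/4)]
  = 0.1910 + 0.3524 + 0.5000
  = 1.0434 bits
H(Q) = -[(1/24)·log₂(1/24) + (17/24)·log₂(17/24) + (1/4)·log₂(1/4)]
  = 0.1910 + 0.3524 + 0.5000
  = 1.0434 bits
H(P,Q) = -[(1/24)·log₂(1/24) + (17/24)·log₂(17/24) + (1/4)·log₂(1/4)]
  = 0.1910 + 0.3524 + 0.5000
  = 1.0434 bits

I(P;Q) = H(P) + H(Q) - H(P,Q)
  = 1.0434 + 1.0434 - 1.0434
  = 1.0434 bits

Yes. I(P;Q) = 1.0434 bits, which is > 1.0 bits.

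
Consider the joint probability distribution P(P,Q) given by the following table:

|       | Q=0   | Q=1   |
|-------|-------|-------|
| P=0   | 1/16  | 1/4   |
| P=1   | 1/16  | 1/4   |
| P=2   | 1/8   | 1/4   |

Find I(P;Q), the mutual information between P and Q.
Marginal P(P) (row sums):
  P(P=0) = 1/16 + 1/4 = 5/16
  P(P=1) = 1/16 + 1/4 = 5/16
  P(P=2) = 1/8 + 1/4 = 3/8
Marginal P(Q) (column sums):
  P(Q=0) = 1/16 + 1/16 + 1/8 = 1/4
  P(Q=1) = 1/4 + 1/4 + 1/4 = 3/4

H(P) = -[(5/16)·log₂(5/16) + (5/16)·log₂(5/16) + (3/8)·log₂(3/8)]
  = 0.5244 + 0.5244 + 0.5306
  = 1.5794 bits
H(Q) = -[(1/4)·log₂(1/4) + (3/4)·log₂(3/4)]
  = 0.5000 + 0.3113
  = 0.8113 bits
H(P,Q) = -[(1/16)·log₂(1/16) + (1/4)·log₂(1/4) + (1/16)·log₂(1/16) + (1/4)·log₂(1/4) + (1/8)·log₂(1/8) + (1/4)·log₂(1/4)]
  = 0.2500 + 0.5000 + 0.2500 + 0.5000 + 0.3750 + 0.5000
  = 2.3750 bits

I(P;Q) = H(P) + H(Q) - H(P,Q)
  = 1.5794 + 0.8113 - 2.3750
  = 0.0157 bits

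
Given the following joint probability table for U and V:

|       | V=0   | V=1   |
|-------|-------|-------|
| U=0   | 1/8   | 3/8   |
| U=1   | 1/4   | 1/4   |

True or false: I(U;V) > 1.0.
Marginal P(U) (row sums):
  P(U=0) = 1/8 + 3/8 = 1/2
  P(U=1) = 1/4 + 1/4 = 1/2
Marginal P(V) (column sums):
  P(V=0) = 1/8 + 1/4 = 3/8
  P(V=1) = 3/8 + 1/4 = 5/8

H(U) = -[(1/2)·log₂(1/2) + (1/2)·log₂(1/2)]
  = 0.5000 + 0.5000
  = 1.0000 bits
H(V) = -[(3/8)·log₂(3/8) + (5/8)·log₂(5/8)]
  = 0.5306 + 0.4238
  = 0.9544 bits
H(U,V) = -[(1/8)·log₂(1/8) + (3/8)·log₂(3/8) + (1/4)·log₂(1/4) + (1/4)·log₂(1/4)]
  = 0.3750 + 0.5306 + 0.5000 + 0.5000
  = 1.9056 bits

I(U;V) = H(U) + H(V) - H(U,V)
  = 1.0000 + 0.9544 - 1.9056
  = 0.0488 bits

False. I(U;V) = 0.0488 bits, which is ≤ 1.0 bits.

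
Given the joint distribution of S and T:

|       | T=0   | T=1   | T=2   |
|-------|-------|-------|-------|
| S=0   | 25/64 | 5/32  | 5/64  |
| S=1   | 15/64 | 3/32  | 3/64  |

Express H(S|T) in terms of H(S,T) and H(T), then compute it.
H(S|T) = H(S,T) - H(T)

Marginal P(T) (column sums):
  P(T=0) = 25/64 + 15/64 = 5/8
  P(T=1) = 5/32 + 3/32 = 1/4
  P(T=2) = 5/64 + 3/64 = 1/8

H(S,T) = -[(25/64)·log₂(25/64) + (5/32)·log₂(5/32) + (5/64)·log₂(5/64) + (15/64)·log₂(15/64) + (3/32)·log₂(3/32) + (3/64)·log₂(3/64)]
  = 0.5297 + 0.4184 + 0.2873 + 0.4906 + 0.3202 + 0.2070
  = 2.2532 bits
H(T) = -[(5/8)·log₂(5/8) + (1/4)·log₂(1/4) + (1/8)·log₂(1/8)]
  = 0.4238 + 0.5000 + 0.3750
  = 1.2988 bits

H(S|T) = 2.2532 - 1.2988 = 0.9544 bits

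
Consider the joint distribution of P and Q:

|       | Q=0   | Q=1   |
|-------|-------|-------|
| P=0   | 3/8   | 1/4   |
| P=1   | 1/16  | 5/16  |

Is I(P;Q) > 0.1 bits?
Marginal P(P) (row sums):
  P(P=0) = 3/8 + 1/4 = 5/8
  P(P=1) = 1/16 + 5/16 = 3/8
Marginal P(Q) (column sums):
  P(Q=0) = 3/8 + 1/16 = 7/16
  P(Q=1) = 1/4 + 5/16 = 9/16

H(P) = -[(5/8)·log₂(5/8) + (3/8)·log₂(3/8)]
  = 0.4238 + 0.5306
  = 0.9544 bits
H(Q) = -[(7/16)·log₂(7/16) + (9/16)·log₂(9/16)]
  = 0.5218 + 0.4669
  = 0.9887 bits
H(P,Q) = -[(3/8)·log₂(3/8) + (1/4)·log₂(1/4) + (1/16)·log₂(1/16) + (5/16)·log₂(5/16)]
  = 0.5306 + 0.5000 + 0.2500 + 0.5244
  = 1.8050 bits

I(P;Q) = H(P) + H(Q) - H(P,Q)
  = 0.9544 + 0.9887 - 1.8050
  = 0.1381 bits

Yes. I(P;Q) = 0.1381 bits, which is > 0.1 bits.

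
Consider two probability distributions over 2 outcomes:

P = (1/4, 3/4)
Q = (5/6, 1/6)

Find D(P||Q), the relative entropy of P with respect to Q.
D(P||Q) = Σ P(i) log₂(P(i)/Q(i))
  i=0: (1/4) × log₂((1/4)/(5/6)) = (1/4) × log₂(3/10) = -0.4342
  i=1: (3/4) × log₂((3/4)/(1/6)) = (3/4) × log₂(9/2) = 1.6274
D(P||Q) = -0.4342 + 1.6274
  = 1.1932 bits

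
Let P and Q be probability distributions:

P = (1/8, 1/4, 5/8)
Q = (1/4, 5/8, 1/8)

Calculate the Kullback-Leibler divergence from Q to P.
D(P||Q) = Σ P(i) log₂(P(i)/Q(i))
  i=0: (1/8) × log₂((1/8)/(1/4)) = (1/8) × log₂(1/2) = -0.1250
  i=1: (1/4) × log₂((1/4)/(5/8)) = (1/4) × log₂(2/5) = -0.3305
  i=2: (5/8) × log₂((5/8)/(1/8)) = (5/8) × log₂(5) = 1.4512
D(P||Q) = -0.1250 - 0.3305 + 1.4512
  = 0.9957 bits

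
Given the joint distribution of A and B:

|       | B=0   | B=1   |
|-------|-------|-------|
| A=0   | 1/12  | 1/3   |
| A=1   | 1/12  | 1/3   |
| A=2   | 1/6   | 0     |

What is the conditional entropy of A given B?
Marginal P(B) (column sums):
  P(B=0) = 1/12 + 1/12 + 1/6 = 1/3
  P(B=1) = 1/3 + 1/3 + 0 = 2/3

H(A|B) = -Σ P(A,B)·log₂ P(A|B), where P(A|B) = P(A,B) / P(B)
  (cells with P(A,B) = 0 contribute 0)
  (A=0,B=0): P(A|B) = (1/12)/(1/3) = 1/4;  -(1/12)·log₂(1/4) = 0.1667
  (A=0,B=1): P(A|B) = (1/3)/(2/3) = 1/2;  -(1/3)·log₂(1/2) = 0.3333
  (A=1,B=0): P(A|B) = (1/12)/(1/3) = 1/4;  -(1/12)·log₂(1/4) = 0.1667
  (A=1,B=1): P(A|B) = (1/3)/(2/3) = 1/2;  -(1/3)·log₂(1/2) = 0.3333
  (A=2,B=0): P(A|B) = (1/6)/(1/3) = 1/2;  -(1/6)·log₂(1/2) = 0.1667
H(A|B) = 0.1667 + 0.3333 + 0.1667 + 0.3333 + 0.1667
  = 1.1667 bits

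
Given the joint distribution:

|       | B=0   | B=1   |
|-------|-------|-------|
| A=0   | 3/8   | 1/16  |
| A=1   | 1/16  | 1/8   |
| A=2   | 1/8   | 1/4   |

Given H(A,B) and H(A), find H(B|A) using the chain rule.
From the chain rule: H(A,B) = H(A) + H(B|A)
Therefore: H(B|A) = H(A,B) - H(A)

H(A,B) = -[(3/8)·log₂(3/8) + (1/16)·log₂(1/16) + (1/16)·log₂(1/16) + (1/8)·log₂(1/8) + (1/8)·log₂(1/8) + (1/4)·log₂(1/4)]
  = 0.5306 + 0.2500 + 0.2500 + 0.3750 + 0.3750 + 0.5000
  = 2.2806 bits
Marginal P(A) (row sums):
  P(A=0) = 3/8 + 1/16 = 7/16
  P(A=1) = 1/16 + 1/8 = 3/16
  P(A=2) = 1/8 + 1/4 = 3/8
H(A) = -[(7/16)·log₂(7/16) + (3/16)·log₂(3/16) + (3/8)·log₂(3/8)]
  = 0.5218 + 0.4528 + 0.5306
  = 1.5052 bits

H(B|A) = 2.2806 - 1.5052 = 0.7754 bits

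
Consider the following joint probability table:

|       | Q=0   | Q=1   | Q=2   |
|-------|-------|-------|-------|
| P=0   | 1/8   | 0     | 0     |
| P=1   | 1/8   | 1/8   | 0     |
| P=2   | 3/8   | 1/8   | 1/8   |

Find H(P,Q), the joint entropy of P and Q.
H(P,Q) = -Σ P(P,Q) log₂ P(P,Q), summed over the non-zero cells:
H(P,Q) = -[(1/8)·log₂(1/8) + (1/8)·log₂(1/8) + (1/8)·log₂(1/8) + (3/8)·log₂(3/8) + (1/8)·log₂(1/8) + (1/8)·log₂(1/8)]
  = 0.3750 + 0.3750 + 0.3750 + 0.5306 + 0.3750 + 0.3750
  = 2.4056 bits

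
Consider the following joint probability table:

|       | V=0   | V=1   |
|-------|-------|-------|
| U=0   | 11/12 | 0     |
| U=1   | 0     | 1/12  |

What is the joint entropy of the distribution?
H(U,V) = -Σ P(U,V) log₂ P(U,V), summed over the non-zero cells:
H(U,V) = -[(11/12)·log₂(11/12) + (1/12)·log₂(1/12)]
  = 0.1151 + 0.2987
  = 0.4138 bits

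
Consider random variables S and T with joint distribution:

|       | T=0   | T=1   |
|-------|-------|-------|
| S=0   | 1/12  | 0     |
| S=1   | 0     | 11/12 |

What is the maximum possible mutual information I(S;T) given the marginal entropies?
The upper bound on mutual information is I(S;T) ≤ min(H(S), H(T)).

Marginal P(S) (row sums):
  P(S=0) = 1/12 + 0 = 1/12
  P(S=1) = 0 + 11/12 = 11/12
Marginal P(T) (column sums):
  P(T=0) = 1/12 + 0 = 1/12
  P(T=1) = 0 + 11/12 = 11/12

H(S) = -[(1/12)·log₂(1/12) + (11/12)·log₂(11/12)]
  = 0.2987 + 0.1151
  = 0.4138 bits
H(T) = -[(1/12)·log₂(1/12) + (11/12)·log₂(11/12)]
  = 0.2987 + 0.1151
  = 0.4138 bits

Maximum possible I(S;T) = min(0.4138, 0.4138) = 0.4138 bits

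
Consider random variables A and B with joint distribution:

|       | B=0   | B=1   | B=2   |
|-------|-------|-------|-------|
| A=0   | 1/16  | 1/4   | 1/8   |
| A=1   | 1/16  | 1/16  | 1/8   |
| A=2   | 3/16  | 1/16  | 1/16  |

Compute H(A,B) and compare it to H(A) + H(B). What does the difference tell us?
Marginal P(A) (row sums):
  P(A=0) = 1/16 + 1/4 + 1/8 = 7/16
  P(A=1) = 1/16 + 1/16 + 1/8 = 1/4
  P(A=2) = 3/16 + 1/16 + 1/16 = 5/16
Marginal P(B) (column sums):
  P(B=0) = 1/16 + 1/16 + 3/16 = 5/16
  P(B=1) = 1/4 + 1/16 + 1/16 = 3/8
  P(B=2) = 1/8 + 1/8 + 1/16 = 5/16

H(A,B) = -[(1/16)·log₂(1/16) + (1/4)·log₂(1/4) + (1/8)·log₂(1/8) + (1/16)·log₂(1/16) + (1/16)·log₂(1/16) + (1/8)·log₂(1/8) + (3/16)·log₂(3/16) + (1/16)·log₂(1/16) + (1/16)·log₂(1/16)]
  = 0.2500 + 0.5000 + 0.3750 + 0.2500 + 0.2500 + 0.3750 + 0.4528 + 0.2500 + 0.2500
  = 2.9528 bits
H(A) = -[(7/16)·log₂(7/16) + (1/4)·log₂(1/4) + (5/16)·log₂(5/16)]
  = 0.5218 + 0.5000 + 0.5244
  = 1.5462 bits
H(B) = -[(5/16)·log₂(5/16) + (3/8)·log₂(3/8) + (5/16)·log₂(5/16)]
  = 0.5244 + 0.5306 + 0.5244
  = 1.5794 bits

H(A) + H(B) = 1.5462 + 1.5794 = 3.1256 bits
Difference: H(A) + H(B) - H(A,B) = 3.1256 - 2.9528 = 0.1728 bits = I(A;B)

The difference is the mutual information; it is positive here, so A and B are dependent (knowing one reduces uncertainty about the other by 0.1728 bits).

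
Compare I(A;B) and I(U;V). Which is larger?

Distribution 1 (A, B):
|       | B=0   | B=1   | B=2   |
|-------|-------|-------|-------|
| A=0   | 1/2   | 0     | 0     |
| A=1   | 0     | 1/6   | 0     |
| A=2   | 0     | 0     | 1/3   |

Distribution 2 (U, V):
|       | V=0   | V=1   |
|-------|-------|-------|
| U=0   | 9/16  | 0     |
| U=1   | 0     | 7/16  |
Distribution 1 (A, B):
Marginal P(A) (row sums):
  P(A=0) = 1/2 + 0 + 0 = 1/2
  P(A=1) = 0 + 1/6 + 0 = 1/6
  P(A=2) = 0 + 0 + 1/3 = 1/3
Marginal P(B) (column sums):
  P(B=0) = 1/2 + 0 + 0 = 1/2
  P(B=1) = 0 + 1/6 + 0 = 1/6
  P(B=2) = 0 + 0 + 1/3 = 1/3

H(A) = -[(1/2)·log₂(1/2) + (1/6)·log₂(1/6) + (1/3)·log₂(1/3)]
  = 0.5000 + 0.4308 + 0.5283
  = 1.4591 bits
H(B) = -[(1/2)·log₂(1/2) + (1/6)·log₂(1/6) + (1/3)·log₂(1/3)]
  = 0.5000 + 0.4308 + 0.5283
  = 1.4591 bits
H(A,B) = -[(1/2)·log₂(1/2) + (1/6)·log₂(1/6) + (1/3)·log₂(1/3)]
  = 0.5000 + 0.4308 + 0.5283
  = 1.4591 bits

I(A;B) = H(A) + H(B) - H(A,B)
  = 1.4591 + 1.4591 - 1.4591
  = 1.4591 bits

Distribution 2 (U, V):
Marginal P(U) (row sums):
  P(U=0) = 9/16 + 0 = 9/16
  P(U=1) = 0 + 7/16 = 7/16
Marginal P(V) (column sums):
  P(V=0) = 9/16 + 0 = 9/16
  P(V=1) = 0 + 7/16 = 7/16

H(U) = -[(9/16)·log₂(9/16) + (7/16)·log₂(7/16)]
  = 0.4669 + 0.5218
  = 0.9887 bits
H(V) = -[(9/16)·log₂(9/16) + (7/16)·log₂(7/16)]
  = 0.4669 + 0.5218
  = 0.9887 bits
H(U,V) = -[(9/16)·log₂(9/16) + (7/16)·log₂(7/16)]
  = 0.4669 + 0.5218
  = 0.9887 bits

I(U;V) = H(U) + H(V) - H(U,V)
  = 0.9887 + 0.9887 - 0.9887
  = 0.9887 bits

I(A;B) = 1.4591 bits > I(U;V) = 0.9887 bits, so (A, B) has the higher mutual information (stronger dependence).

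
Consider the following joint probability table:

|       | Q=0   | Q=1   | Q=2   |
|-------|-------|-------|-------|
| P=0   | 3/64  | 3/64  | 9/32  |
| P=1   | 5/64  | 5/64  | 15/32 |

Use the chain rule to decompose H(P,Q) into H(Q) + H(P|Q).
By the chain rule: H(P,Q) = H(Q) + H(P|Q)

Marginal P(Q) (column sums):
  P(Q=0) = 3/64 + 5/64 = 1/8
  P(Q=1) = 3/64 + 5/64 = 1/8
  P(Q=2) = 9/32 + 15/32 = 3/4
H(Q) = -[(1/8)·log₂(1/8) + (1/8)·log₂(1/8) + (3/4)·log₂(3/4)]
  = 0.3750 + 0.3750 + 0.3113
  = 1.0613 bits
H(P|Q) = -Σ P(P,Q)·log₂ P(P|Q), where P(P|Q) = P(P,Q) / P(Q)
  (P=0,Q=0): P(P|Q) = (3/64)/(1/8) = 3/8;  -(3/64)·log₂(3/8) = 0.0663
  (P=0,Q=1): P(P|Q) = (3/64)/(1/8) = 3/8;  -(3/64)·log₂(3/8) = 0.0663
  (P=0,Q=2): P(P|Q) = (9/32)/(3/4) = 3/8;  -(9/32)·log₂(3/8) = 0.3980
  (P=1,Q=0): P(P|Q) = (5/64)/(1/8) = 5/8;  -(5/64)·log₂(5/8) = 0.0530
  (P=1,Q=1): P(P|Q) = (5/64)/(1/8) = 5/8;  -(5/64)·log₂(5/8) = 0.0530
  (P=1,Q=2): P(P|Q) = (15/32)/(3/4) = 5/8;  -(15/32)·log₂(5/8) = 0.3178
H(P|Q) = 0.0663 + 0.0663 + 0.3980 + 0.0530 + 0.0530 + 0.3178
  = 0.9544 bits

H(P,Q) = H(Q) + H(P|Q) = 1.0613 + 0.9544 = 2.0157 bits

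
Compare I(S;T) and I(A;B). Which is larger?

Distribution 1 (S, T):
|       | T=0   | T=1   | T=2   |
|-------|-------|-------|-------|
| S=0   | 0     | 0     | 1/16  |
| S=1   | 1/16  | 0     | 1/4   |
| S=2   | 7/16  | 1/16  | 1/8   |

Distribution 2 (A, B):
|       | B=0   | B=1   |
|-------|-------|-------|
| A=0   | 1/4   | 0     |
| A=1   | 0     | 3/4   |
Distribution 1 (S, T):
Marginal P(S) (row sums):
  P(S=0) = 0 + 0 + 1/16 = 1/16
  P(S=1) = 1/16 + 0 + 1/4 = 5/16
  P(S=2) = 7/16 + 1/16 + 1/8 = 5/8
Marginal P(T) (column sums):
  P(T=0) = 0 + 1/16 + 7/16 = 1/2
  P(T=1) = 0 + 0 + 1/16 = 1/16
  P(T=2) = 1/16 + 1/4 + 1/8 = 7/16

H(S) = -[(1/16)·log₂(1/16) + (5/16)·log₂(5/16) + (5/8)·log₂(5/8)]
  = 0.2500 + 0.5244 + 0.4238
  = 1.1982 bits
H(T) = -[(1/2)·log₂(1/2) + (1/16)·log₂(1/16) + (7/16)·log₂(7/16)]
  = 0.5000 + 0.2500 + 0.5218
  = 1.2718 bits
H(S,T) = -[(1/16)·log₂(1/16) + (1/16)·log₂(1/16) + (1/4)·log₂(1/4) + (7/16)·log₂(7/16) + (1/16)·log₂(1/16) + (1/8)·log₂(1/8)]
  = 0.2500 + 0.2500 + 0.5000 + 0.5218 + 0.2500 + 0.3750
  = 2.1468 bits

I(S;T) = H(S) + H(T) - H(S,T)
  = 1.1982 + 1.2718 - 2.1468
  = 0.3232 bits

Distribution 2 (A, B):
Marginal P(A) (row sums):
  P(A=0) = 1/4 + 0 = 1/4
  P(A=1) = 0 + 3/4 = 3/4
Marginal P(B) (column sums):
  P(B=0) = 1/4 + 0 = 1/4
  P(B=1) = 0 + 3/4 = 3/4

H(A) = -[(1/4)·log₂(1/4) + (3/4)·log₂(3/4)]
  = 0.5000 + 0.3113
  = 0.8113 bits
H(B) = -[(1/4)·log₂(1/4) + (3/4)·log₂(3/4)]
  = 0.5000 + 0.3113
  = 0.8113 bits
H(A,B) = -[(1/4)·log₂(1/4) + (3/4)·log₂(3/4)]
  = 0.5000 + 0.3113
  = 0.8113 bits

I(A;B) = H(A) + H(B) - H(A,B)
  = 0.8113 + 0.8113 - 0.8113
  = 0.8113 bits

I(A;B) = 0.8113 bits > I(S;T) = 0.3232 bits, so (A, B) has the higher mutual information (stronger dependence).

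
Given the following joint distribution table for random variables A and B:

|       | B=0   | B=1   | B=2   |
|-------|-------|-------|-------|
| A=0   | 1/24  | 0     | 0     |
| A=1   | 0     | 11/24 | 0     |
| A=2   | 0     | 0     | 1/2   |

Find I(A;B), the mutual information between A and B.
Marginal P(A) (row sums):
  P(A=0) = 1/24 + 0 + 0 = 1/24
  P(A=1) = 0 + 11/24 + 0 = 11/24
  P(A=2) = 0 + 0 + 1/2 = 1/2
Marginal P(B) (column sums):
  P(B=0) = 1/24 + 0 + 0 = 1/24
  P(B=1) = 0 + 11/24 + 0 = 11/24
  P(B=2) = 0 + 0 + 1/2 = 1/2

H(A) = -[(1/24)·log₂(1/24) + (11/24)·log₂(11/24) + (1/2)·log₂(1/2)]
  = 0.1910 + 0.5159 + 0.5000
  = 1.2069 bits
H(B) = -[(1/24)·log₂(1/24) + (11/24)·log₂(11/24) + (1/2)·log₂(1/2)]
  = 0.1910 + 0.5159 + 0.5000
  = 1.2069 bits
H(A,B) = -[(1/24)·log₂(1/24) + (11/24)·log₂(11/24) + (1/2)·log₂(1/2)]
  = 0.1910 + 0.5159 + 0.5000
  = 1.2069 bits

I(A;B) = H(A) + H(B) - H(A,B)
  = 1.2069 + 1.2069 - 1.2069
  = 1.2069 bits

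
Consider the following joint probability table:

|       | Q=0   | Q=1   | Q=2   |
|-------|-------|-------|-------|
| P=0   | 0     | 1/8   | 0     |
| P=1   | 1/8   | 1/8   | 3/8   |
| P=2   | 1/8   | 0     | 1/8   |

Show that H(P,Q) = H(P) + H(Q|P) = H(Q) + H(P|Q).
Marginal P(P) (row sums):
  P(P=0) = 0 + 1/8 + 0 = 1/8
  P(P=1) = 1/8 + 1/8 + 3/8 = 5/8
  P(P=2) = 1/8 + 0 + 1/8 = 1/4
Marginal P(Q) (column sums):
  P(Q=0) = 0 + 1/8 + 1/8 = 1/4
  P(Q=1) = 1/8 + 1/8 + 0 = 1/4
  P(Q=2) = 0 + 3/8 + 1/8 = 1/2

Decomposition 1: H(P) + H(Q|P)
H(P) = -[(1/8)·log₂(1/8) + (5/8)·log₂(5/8) + (1/4)·log₂(1/4)]
  = 0.3750 + 0.4238 + 0.5000
  = 1.2988 bits
H(Q|P) = -Σ P(P,Q)·log₂ P(Q|P), where P(Q|P) = P(P,Q) / P(P)
  (cells with P(P,Q) = 0 contribute 0)
  (P=0,Q=1): P(Q|P) = (1/8)/(1/8) = 1;  -(1/8)·log₂(1) = 0.0000
  (P=1,Q=0): P(Q|P) = (1/8)/(5/8) = 1/5;  -(1/8)·log₂(1/5) = 0.2902
  (P=1,Q=1): P(Q|P) = (1/8)/(5/8) = 1/5;  -(1/8)·log₂(1/5) = 0.2902
  (P=1,Q=2): P(Q|P) = (3/8)/(5/8) = 3/5;  -(3/8)·log₂(3/5) = 0.2764
  (P=2,Q=0): P(Q|P) = (1/8)/(1/4) = 1/2;  -(1/8)·log₂(1/2) = 0.1250
  (P=2,Q=2): P(Q|P) = (1/8)/(1/4) = 1/2;  -(1/8)·log₂(1/2) = 0.1250
H(Q|P) = 0.0000 + 0.2902 + 0.2902 + 0.2764 + 0.1250 + 0.1250
  = 1.1068 bits
H(P) + H(Q|P) = 1.2988 + 1.1068 = 2.4056 bits

Decomposition 2: H(Q) + H(P|Q)
H(Q) = -[(1/4)·log₂(1/4) + (1/4)·log₂(1/4) + (1/2)·log₂(1/2)]
  = 0.5000 + 0.5000 + 0.5000
  = 1.5000 bits
H(P|Q) = -Σ P(P,Q)·log₂ P(P|Q), where P(P|Q) = P(P,Q) / P(Q)
  (cells with P(P,Q) = 0 contribute 0)
  (P=0,Q=1): P(P|Q) = (1/8)/(1/4) = 1/2;  -(1/8)·log₂(1/2) = 0.1250
  (P=1,Q=0): P(P|Q) = (1/8)/(1/4) = 1/2;  -(1/8)·log₂(1/2) = 0.1250
  (P=1,Q=1): P(P|Q) = (1/8)/(1/4) = 1/2;  -(1/8)·log₂(1/2) = 0.1250
  (P=1,Q=2): P(P|Q) = (3/8)/(1/2) = 3/4;  -(3/8)·log₂(3/4) = 0.1556
  (P=2,Q=0): P(P|Q) = (1/8)/(1/4) = 1/2;  -(1/8)·log₂(1/2) = 0.1250
  (P=2,Q=2): P(P|Q) = (1/8)/(1/2) = 1/4;  -(1/8)·log₂(1/4) = 0.2500
H(P|Q) = 0.1250 + 0.1250 + 0.1250 + 0.1556 + 0.1250 + 0.2500
  = 0.9056 bits
H(Q) + H(P|Q) = 1.5000 + 0.9056 = 2.4056 bits

Direct computation of the joint entropy:
H(P,Q) = -[(1/8)·log₂(1/8) + (1/8)·log₂(1/8) + (1/8)·log₂(1/8) + (3/8)·log₂(3/8) + (1/8)·log₂(1/8) + (1/8)·log₂(1/8)]
  = 0.3750 + 0.3750 + 0.3750 + 0.5306 + 0.3750 + 0.3750
  = 2.4056 bits

All three agree: H(P,Q) = 2.4056 bits ✓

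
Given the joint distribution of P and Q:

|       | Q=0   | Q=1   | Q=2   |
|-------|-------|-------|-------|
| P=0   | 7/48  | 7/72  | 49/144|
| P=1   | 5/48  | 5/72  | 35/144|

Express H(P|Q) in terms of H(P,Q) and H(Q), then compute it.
H(P|Q) = H(P,Q) - H(Q)

Marginal P(Q) (column sums):
  P(Q=0) = 7/48 + 5/48 = 1/4
  P(Q=1) = 7/72 + 5/72 = 1/6
  P(Q=2) = 49/144 + 35/144 = 7/12

H(P,Q) = -[(7/48)·log₂(7/48) + (7/72)·log₂(7/72) + (49/144)·log₂(49/144) + (5/48)·log₂(5/48) + (5/72)·log₂(5/72) + (35/144)·log₂(35/144)]
  = 0.4051 + 0.3269 + 0.5292 + 0.3399 + 0.2672 + 0.4960
  = 2.3643 bits
H(Q) = -[(1/4)·log₂(1/4) + (1/6)·log₂(1/6) + (7/12)·log₂(7/12)]
  = 0.5000 + 0.4308 + 0.4536
  = 1.3844 bits

H(P|Q) = 2.3643 - 1.3844 = 0.9799 bits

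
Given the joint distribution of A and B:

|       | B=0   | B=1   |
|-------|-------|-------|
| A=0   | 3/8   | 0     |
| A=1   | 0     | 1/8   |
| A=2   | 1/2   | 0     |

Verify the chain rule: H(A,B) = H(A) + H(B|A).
Left side:
H(A,B) = -[(3/8)·log₂(3/8) + (1/8)·log₂(1/8) + (1/2)·log₂(1/2)]
  = 0.5306 + 0.3750 + 0.5000
  = 1.4056 bits

Right side:
Marginal P(A) (row sums):
  P(A=0) = 3/8 + 0 = 3/8
  P(A=1) = 0 + 1/8 = 1/8
  P(A=2) = 1/2 + 0 = 1/2
H(A) = -[(3/8)·log₂(3/8) + (1/8)·log₂(1/8) + (1/2)·log₂(1/2)]
  = 0.5306 + 0.3750 + 0.5000
  = 1.4056 bits
H(B|A) = -Σ P(A,B)·log₂ P(B|A), where P(B|A) = P(A,B) / P(A)
  (cells with P(A,B) = 0 contribute 0)
  (A=0,B=0): P(B|A) = (3/8)/(3/8) = 1;  -(3/8)·log₂(1) = 0.0000
  (A=1,B=1): P(B|A) = (1/8)/(1/8) = 1;  -(1/8)·log₂(1) = 0.0000
  (A=2,B=0): P(B|A) = (1/2)/(1/2) = 1;  -(1/2)·log₂(1) = 0.0000
H(B|A) = 0.0000 + 0.0000 + 0.0000
  = 0.0000 bits
H(A) + H(B|A) = 1.4056 + 0.0000 = 1.4056 bits

Both sides equal 1.4056 bits, so the chain rule holds ✓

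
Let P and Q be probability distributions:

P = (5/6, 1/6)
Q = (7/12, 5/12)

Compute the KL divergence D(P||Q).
D(P||Q) = Σ P(i) log₂(P(i)/Q(i))
  i=0: (5/6) × log₂((5/6)/(7/12)) = (5/6) × log₂(10/7) = 0.4288
  i=1: (1/6) × log₂((1/6)/(5/12)) = (1/6) × log₂(2/5) = -0.2203
D(P||Q) = 0.4288 - 0.2203
  = 0.2085 bits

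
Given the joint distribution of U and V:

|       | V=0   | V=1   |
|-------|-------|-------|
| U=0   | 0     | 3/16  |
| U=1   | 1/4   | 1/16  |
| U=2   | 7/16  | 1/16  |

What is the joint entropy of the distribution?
H(U,V) = -Σ P(U,V) log₂ P(U,V), summed over the non-zero cells:
H(U,V) = -[(3/16)·log₂(3/16) + (1/4)·log₂(1/4) + (1/16)·log₂(1/16) + (7/16)·log₂(7/16) + (1/16)·log₂(1/16)]
  = 0.4528 + 0.5000 + 0.2500 + 0.5218 + 0.2500
  = 1.9746 bits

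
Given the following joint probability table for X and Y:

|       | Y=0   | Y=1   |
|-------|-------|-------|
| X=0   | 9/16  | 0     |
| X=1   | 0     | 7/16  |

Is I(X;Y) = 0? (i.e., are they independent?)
Marginal P(X) (row sums):
  P(X=0) = 9/16 + 0 = 9/16
  P(X=1) = 0 + 7/16 = 7/16
Marginal P(Y) (column sums):
  P(Y=0) = 9/16 + 0 = 9/16
  P(Y=1) = 0 + 7/16 = 7/16

X and Y are independent iff P(X=i,Y=j) = P(X=i)·P(Y=j) for every cell.
  P(X=0)·P(Y=0) = 9/16 × 9/16 = 81/256, but P(X=0,Y=0) = 9/16 ✗

No, X and Y are not independent. Quantitatively, I(X;Y) > 0:

H(X) = -[(9/16)·log₂(9/16) + (7/16)·log₂(7/16)]
  = 0.4669 + 0.5218
  = 0.9887 bits
H(Y) = -[(9/16)·log₂(9/16) + (7/16)·log₂(7/16)]
  = 0.4669 + 0.5218
  = 0.9887 bits
H(X,Y) = -[(9/16)·log₂(9/16) + (7/16)·log₂(7/16)]
  = 0.4669 + 0.5218
  = 0.9887 bits
I(X;Y) = H(X) + H(Y) - H(X,Y) = 0.9887 + 0.9887 - 0.9887 = 0.9887 bits > 0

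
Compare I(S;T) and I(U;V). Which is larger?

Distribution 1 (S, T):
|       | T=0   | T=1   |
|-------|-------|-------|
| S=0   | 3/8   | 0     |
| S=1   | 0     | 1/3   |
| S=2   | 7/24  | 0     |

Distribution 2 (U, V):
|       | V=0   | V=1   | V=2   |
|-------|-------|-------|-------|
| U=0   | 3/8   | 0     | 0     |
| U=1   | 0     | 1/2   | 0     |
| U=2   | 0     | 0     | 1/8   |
Distribution 1 (S, T):
Marginal P(S) (row sums):
  P(S=0) = 3/8 + 0 = 3/8
  P(S=1) = 0 + 1/3 = 1/3
  P(S=2) = 7/24 + 0 = 7/24
Marginal P(T) (column sums):
  P(T=0) = 3/8 + 0 + 7/24 = 2/3
  P(T=1) = 0 + 1/3 + 0 = 1/3

H(S) = -[(3/8)·log₂(3/8) + (1/3)·log₂(1/3) + (7/24)·log₂(7/24)]
  = 0.5306 + 0.5283 + 0.5185
  = 1.5774 bits
H(T) = -[(2/3)·log₂(2/3) + (1/3)·log₂(1/3)]
  = 0.3900 + 0.5283
  = 0.9183 bits
H(S,T) = -[(3/8)·log₂(3/8) + (1/3)·log₂(1/3) + (7/24)·log₂(7/24)]
  = 0.5306 + 0.5283 + 0.5185
  = 1.5774 bits

I(S;T) = H(S) + H(T) - H(S,T)
  = 1.5774 + 0.9183 - 1.5774
  = 0.9183 bits

Distribution 2 (U, V):
Marginal P(U) (row sums):
  P(U=0) = 3/8 + 0 + 0 = 3/8
  P(U=1) = 0 + 1/2 + 0 = 1/2
  P(U=2) = 0 + 0 + 1/8 = 1/8
Marginal P(V) (column sums):
  P(V=0) = 3/8 + 0 + 0 = 3/8
  P(V=1) = 0 + 1/2 + 0 = 1/2
  P(V=2) = 0 + 0 + 1/8 = 1/8

H(U) = -[(3/8)·log₂(3/8) + (1/2)·log₂(1/2) + (1/8)·log₂(1/8)]
  = 0.5306 + 0.5000 + 0.3750
  = 1.4056 bits
H(V) = -[(3/8)·log₂(3/8) + (1/2)·log₂(1/2) + (1/8)·log₂(1/8)]
  = 0.5306 + 0.5000 + 0.3750
  = 1.4056 bits
H(U,V) = -[(3/8)·log₂(3/8) + (1/2)·log₂(1/2) + (1/8)·log₂(1/8)]
  = 0.5306 + 0.5000 + 0.3750
  = 1.4056 bits

I(U;V) = H(U) + H(V) - H(U,V)
  = 1.4056 + 1.4056 - 1.4056
  = 1.4056 bits

I(U;V) = 1.4056 bits > I(S;T) = 0.9183 bits, so (U, V) has the higher mutual information (stronger dependence).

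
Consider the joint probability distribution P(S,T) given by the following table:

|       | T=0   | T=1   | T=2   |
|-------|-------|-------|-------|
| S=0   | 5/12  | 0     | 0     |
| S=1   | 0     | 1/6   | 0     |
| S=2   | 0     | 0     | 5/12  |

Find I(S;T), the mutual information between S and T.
Marginal P(S) (row sums):
  P(S=0) = 5/12 + 0 + 0 = 5/12
  P(S=1) = 0 + 1/6 + 0 = 1/6
  P(S=2) = 0 + 0 + 5/12 = 5/12
Marginal P(T) (column sums):
  P(T=0) = 5/12 + 0 + 0 = 5/12
  P(T=1) = 0 + 1/6 + 0 = 1/6
  P(T=2) = 0 + 0 + 5/12 = 5/12

H(S) = -[(5/12)·log₂(5/12) + (1/6)·log₂(1/6) + (5/12)·log₂(5/12)]
  = 0.5263 + 0.4308 + 0.5263
  = 1.4834 bits
H(T) = -[(5/12)·log₂(5/12) + (1/6)·log₂(1/6) + (5/12)·log₂(5/12)]
  = 0.5263 + 0.4308 + 0.5263
  = 1.4834 bits
H(S,T) = -[(5/12)·log₂(5/12) + (1/6)·log₂(1/6) + (5/12)·log₂(5/12)]
  = 0.5263 + 0.4308 + 0.5263
  = 1.4834 bits

I(S;T) = H(S) + H(T) - H(S,T)
  = 1.4834 + 1.4834 - 1.4834
  = 1.4834 bits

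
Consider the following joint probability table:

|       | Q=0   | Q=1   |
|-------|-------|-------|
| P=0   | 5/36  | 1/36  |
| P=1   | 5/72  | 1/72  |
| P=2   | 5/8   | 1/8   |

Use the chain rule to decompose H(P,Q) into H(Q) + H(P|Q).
By the chain rule: H(P,Q) = H(Q) + H(P|Q)

Marginal P(Q) (column sums):
  P(Q=0) = 5/36 + 5/72 + 5/8 = 5/6
  P(Q=1) = 1/36 + 1/72 + 1/8 = 1/6
H(Q) = -[(5/6)·log₂(5/6) + (1/6)·log₂(1/6)]
  = 0.2192 + 0.4308
  = 0.6500 bits
H(P|Q) = -Σ P(P,Q)·log₂ P(P|Q), where P(P|Q) = P(P,Q) / P(Q)
  (P=0,Q=0): P(P|Q) = (5/36)/(5/6) = 1/6;  -(5/36)·log₂(1/6) = 0.3590
  (P=0,Q=1): P(P|Q) = (1/36)/(1/6) = 1/6;  -(1/36)·log₂(1/6) = 0.0718
  (P=1,Q=0): P(P|Q) = (5/72)/(5/6) = 1/12;  -(5/72)·log₂(1/12) = 0.2490
  (P=1,Q=1): P(P|Q) = (1/72)/(1/6) = 1/12;  -(1/72)·log₂(1/12) = 0.0498
  (P=2,Q=0): P(P|Q) = (5/8)/(5/6) = 3/4;  -(5/8)·log₂(3/4) = 0.2594
  (P=2,Q=1): P(P|Q) = (1/8)/(1/6) = 3/4;  -(1/8)·log₂(3/4) = 0.0519
H(P|Q) = 0.3590 + 0.0718 + 0.2490 + 0.0498 + 0.2594 + 0.0519
  = 1.0409 bits

H(P,Q) = H(Q) + H(P|Q) = 0.6500 + 1.0409 = 1.6909 bits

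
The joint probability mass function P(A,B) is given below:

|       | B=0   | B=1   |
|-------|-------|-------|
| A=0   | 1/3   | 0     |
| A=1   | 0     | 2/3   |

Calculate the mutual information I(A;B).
Marginal P(A) (row sums):
  P(A=0) = 1/3 + 0 = 1/3
  P(A=1) = 0 + 2/3 = 2/3
Marginal P(B) (column sums):
  P(B=0) = 1/3 + 0 = 1/3
  P(B=1) = 0 + 2/3 = 2/3

H(A) = -[(1/3)·log₂(1/3) + (2/3)·log₂(2/3)]
  = 0.5283 + 0.3900
  = 0.9183 bits
H(B) = -[(1/3)·log₂(1/3) + (2/3)·log₂(2/3)]
  = 0.5283 + 0.3900
  = 0.9183 bits
H(A,B) = -[(1/3)·log₂(1/3) + (2/3)·log₂(2/3)]
  = 0.5283 + 0.3900
  = 0.9183 bits

I(A;B) = H(A) + H(B) - H(A,B)
  = 0.9183 + 0.9183 - 0.9183
  = 0.9183 bits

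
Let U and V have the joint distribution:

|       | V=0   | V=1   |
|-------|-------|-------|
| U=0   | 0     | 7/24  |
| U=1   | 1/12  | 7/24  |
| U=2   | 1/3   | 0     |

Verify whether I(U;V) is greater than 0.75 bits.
Marginal P(U) (row sums):
  P(U=0) = 0 + 7/24 = 7/24
  P(U=1) = 1/12 + 7/24 = 3/8
  P(U=2) = 1/3 + 0 = 1/3
Marginal P(V) (column sums):
  P(V=0) = 0 + 1/12 + 1/3 = 5/12
  P(V=1) = 7/24 + 7/24 + 0 = 7/12

H(U) = -[(7/24)·log₂(7/24) + (3/8)·log₂(3/8) + (1/3)·log₂(1/3)]
  = 0.5185 + 0.5306 + 0.5283
  = 1.5774 bits
H(V) = -[(5/12)·log₂(5/12) + (7/12)·log₂(7/12)]
  = 0.5263 + 0.4536
  = 0.9799 bits
H(U,V) = -[(7/24)·log₂(7/24) + (1/12)·log₂(1/12) + (7/24)·log₂(7/24) + (1/3)·log₂(1/3)]
  = 0.5185 + 0.2987 + 0.5185 + 0.5283
  = 1.8640 bits

I(U;V) = H(U) + H(V) - H(U,V)
  = 1.5774 + 0.9799 - 1.8640
  = 0.6933 bits

No. I(U;V) = 0.6933 bits, which is ≤ 0.75 bits.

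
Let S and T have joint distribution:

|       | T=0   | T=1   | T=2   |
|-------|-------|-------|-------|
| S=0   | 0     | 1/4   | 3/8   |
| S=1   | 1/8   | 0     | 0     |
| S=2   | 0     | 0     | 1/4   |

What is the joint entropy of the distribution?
H(S,T) = -Σ P(S,T) log₂ P(S,T), summed over the non-zero cells:
H(S,T) = -[(1/4)·log₂(1/4) + (3/8)·log₂(3/8) + (1/8)·log₂(1/8) + (1/4)·log₂(1/4)]
  = 0.5000 + 0.5306 + 0.3750 + 0.5000
  = 1.9056 bits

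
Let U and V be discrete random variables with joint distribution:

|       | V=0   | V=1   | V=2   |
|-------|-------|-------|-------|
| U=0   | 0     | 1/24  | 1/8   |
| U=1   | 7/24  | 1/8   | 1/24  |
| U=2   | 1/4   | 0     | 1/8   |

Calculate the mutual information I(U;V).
Marginal P(U) (row sums):
  P(U=0) = 0 + 1/24 + 1/8 = 1/6
  P(U=1) = 7/24 + 1/8 + 1/24 = 11/24
  P(U=2) = 1/4 + 0 + 1/8 = 3/8
Marginal P(V) (column sums):
  P(V=0) = 0 + 7/24 + 1/4 = 13/24
  P(V=1) = 1/24 + 1/8 + 0 = 1/6
  P(V=2) = 1/8 + 1/24 + 1/8 = 7/24

H(U) = -[(1/6)·log₂(1/6) + (11/24)·log₂(11/24) + (3/8)·log₂(3/8)]
  = 0.4308 + 0.5159 + 0.5306
  = 1.4773 bits
H(V) = -[(13/24)·log₂(13/24) + (1/6)·log₂(1/6) + (7/24)·log₂(7/24)]
  = 0.4791 + 0.4308 + 0.5185
  = 1.4284 bits
H(U,V) = -[(1/24)·log₂(1/24) + (1/8)·log₂(1/8) + (7/24)·log₂(7/24) + (1/8)·log₂(1/8) + (1/24)·log₂(1/24) + (1/4)·log₂(1/4) + (1/8)·log₂(1/8)]
  = 0.1910 + 0.3750 + 0.5185 + 0.3750 + 0.1910 + 0.5000 + 0.3750
  = 2.5255 bits

I(U;V) = H(U) + H(V) - H(U,V)
  = 1.4773 + 1.4284 - 2.5255
  = 0.3802 bits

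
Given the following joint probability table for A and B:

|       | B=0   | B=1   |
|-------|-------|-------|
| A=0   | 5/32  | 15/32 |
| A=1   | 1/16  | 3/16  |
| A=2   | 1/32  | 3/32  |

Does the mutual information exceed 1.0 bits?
Marginal P(A) (row sums):
  P(A=0) = 5/32 + 15/32 = 5/8
  P(A=1) = 1/16 + 3/16 = 1/4
  P(A=2) = 1/32 + 3/32 = 1/8
Marginal P(B) (column sums):
  P(B=0) = 5/32 + 1/16 + 1/32 = 1/4
  P(B=1) = 15/32 + 3/16 + 3/32 = 3/4

H(A) = -[(5/8)·log₂(5/8) + (1/4)·log₂(1/4) + (1/8)·log₂(1/8)]
  = 0.4238 + 0.5000 + 0.3750
  = 1.2988 bits
H(B) = -[(1/4)·log₂(1/4) + (3/4)·log₂(3/4)]
  = 0.5000 + 0.3113
  = 0.8113 bits
H(A,B) = -[(5/32)·log₂(5/32) + (15/32)·log₂(15/32) + (1/16)·log₂(1/16) + (3/16)·log₂(3/16) + (1/32)·log₂(1/32) + (3/32)·log₂(3/32)]
  = 0.4184 + 0.5124 + 0.2500 + 0.4528 + 0.1563 + 0.3202
  = 2.1101 bits

I(A;B) = H(A) + H(B) - H(A,B)
  = 1.2988 + 0.8113 - 2.1101
  = 0.0000 bits

No. I(A;B) = 0.0000 bits, which is ≤ 1.0 bits.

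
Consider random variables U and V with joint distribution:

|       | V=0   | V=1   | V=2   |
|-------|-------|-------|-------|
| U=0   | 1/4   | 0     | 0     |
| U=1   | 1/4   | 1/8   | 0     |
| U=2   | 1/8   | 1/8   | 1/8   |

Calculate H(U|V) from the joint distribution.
Marginal P(V) (column sums):
  P(V=0) = 1/4 + 1/4 + 1/8 = 5/8
  P(V=1) = 0 + 1/8 + 1/8 = 1/4
  P(V=2) = 0 + 0 + 1/8 = 1/8

H(U|V) = -Σ P(U,V)·log₂ P(U|V), where P(U|V) = P(U,V) / P(V)
  (cells with P(U,V) = 0 contribute 0)
  (U=0,V=0): P(U|V) = (1/4)/(5/8) = 2/5;  -(1/4)·log₂(2/5) = 0.3305
  (U=1,V=0): P(U|V) = (1/4)/(5/8) = 2/5;  -(1/4)·log₂(2/5) = 0.3305
  (U=1,V=1): P(U|V) = (1/8)/(1/4) = 1/2;  -(1/8)·log₂(1/2) = 0.1250
  (U=2,V=0): P(U|V) = (1/8)/(5/8) = 1/5;  -(1/8)·log₂(1/5) = 0.2902
  (U=2,V=1): P(U|V) = (1/8)/(1/4) = 1/2;  -(1/8)·log₂(1/2) = 0.1250
  (U=2,V=2): P(U|V) = (1/8)/(1/8) = 1;  -(1/8)·log₂(1) = 0.0000
H(U|V) = 0.3305 + 0.3305 + 0.1250 + 0.2902 + 0.1250 + 0.0000
  = 1.2012 bits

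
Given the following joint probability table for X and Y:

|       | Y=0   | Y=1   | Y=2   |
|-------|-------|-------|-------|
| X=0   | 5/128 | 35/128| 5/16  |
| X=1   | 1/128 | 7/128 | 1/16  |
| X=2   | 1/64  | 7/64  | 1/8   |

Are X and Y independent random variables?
Marginal P(X) (row sums):
  P(X=0) = 5/128 + 35/128 + 5/16 = 5/8
  P(X=1) = 1/128 + 7/128 + 1/16 = 1/8
  P(X=2) = 1/64 + 7/64 + 1/8 = 1/4
Marginal P(Y) (column sums):
  P(Y=0) = 5/128 + 1/128 + 1/64 = 1/16
  P(Y=1) = 35/128 + 7/128 + 7/64 = 7/16
  P(Y=2) = 5/16 + 1/16 + 1/8 = 1/2

X and Y are independent iff P(X=i,Y=j) = P(X=i)·P(Y=j) for every cell.
  P(X=0)·P(Y=0) = 5/8 × 1/16 = 5/128 = P(X=0,Y=0) ✓
  P(X=0)·P(Y=1) = 5/8 × 7/16 = 35/128 = P(X=0,Y=1) ✓
  P(X=0)·P(Y=2) = 5/8 × 1/2 = 5/16 = P(X=0,Y=2) ✓
  P(X=1)·P(Y=0) = 1/8 × 1/16 = 1/128 = P(X=1,Y=0) ✓
  P(X=1)·P(Y=1) = 1/8 × 7/16 = 7/128 = P(X=1,Y=1) ✓
  P(X=1)·P(Y=2) = 1/8 × 1/2 = 1/16 = P(X=1,Y=2) ✓
  P(X=2)·P(Y=0) = 1/4 × 1/16 = 1/64 = P(X=2,Y=0) ✓
  P(X=2)·P(Y=1) = 1/4 × 7/16 = 7/64 = P(X=2,Y=1) ✓
  P(X=2)·P(Y=2) = 1/4 × 1/2 = 1/8 = P(X=2,Y=2) ✓

Yes, X and Y are independent: every cell factors, so I(X;Y) = 0 bits.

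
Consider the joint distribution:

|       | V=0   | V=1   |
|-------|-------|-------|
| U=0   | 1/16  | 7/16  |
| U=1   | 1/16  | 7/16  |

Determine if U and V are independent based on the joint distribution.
Marginal P(U) (row sums):
  P(U=0) = 1/16 + 7/16 = 1/2
  P(U=1) = 1/16 + 7/16 = 1/2
Marginal P(V) (column sums):
  P(V=0) = 1/16 + 1/16 = 1/8
  P(V=1) = 7/16 + 7/16 = 7/8

U and V are independent iff P(U=i,V=j) = P(U=i)·P(V=j) for every cell.
  P(U=0)·P(V=0) = 1/2 × 1/8 = 1/16 = P(U=0,V=0) ✓
  P(U=0)·P(V=1) = 1/2 × 7/8 = 7/16 = P(U=0,V=1) ✓
  P(U=1)·P(V=0) = 1/2 × 1/8 = 1/16 = P(U=1,V=0) ✓
  P(U=1)·P(V=1) = 1/2 × 7/8 = 7/16 = P(U=1,V=1) ✓

Yes, U and V are independent: every cell factors, so I(U;V) = 0 bits.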